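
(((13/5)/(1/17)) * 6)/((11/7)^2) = 64974/605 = 107.40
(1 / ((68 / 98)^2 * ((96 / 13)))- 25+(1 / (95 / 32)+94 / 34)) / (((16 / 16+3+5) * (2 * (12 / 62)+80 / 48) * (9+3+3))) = -7065024403 / 90614678400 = -0.08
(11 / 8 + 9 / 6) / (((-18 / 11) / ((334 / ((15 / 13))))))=-549263 / 1080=-508.58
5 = 5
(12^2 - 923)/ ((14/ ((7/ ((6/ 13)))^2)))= -12799.40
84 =84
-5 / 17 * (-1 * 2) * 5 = 50 / 17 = 2.94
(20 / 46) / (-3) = -10 / 69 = -0.14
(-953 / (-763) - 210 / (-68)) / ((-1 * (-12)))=112517 / 311304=0.36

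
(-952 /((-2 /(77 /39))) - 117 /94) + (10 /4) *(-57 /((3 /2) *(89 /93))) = 273835415 /326274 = 839.28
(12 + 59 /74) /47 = 947 /3478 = 0.27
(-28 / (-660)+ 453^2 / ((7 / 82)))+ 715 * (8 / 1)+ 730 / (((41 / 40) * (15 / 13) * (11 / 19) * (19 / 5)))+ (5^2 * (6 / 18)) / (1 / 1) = 38040047268 / 15785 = 2409885.79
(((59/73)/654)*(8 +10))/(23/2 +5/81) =28674/14903461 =0.00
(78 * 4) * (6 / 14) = 936 / 7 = 133.71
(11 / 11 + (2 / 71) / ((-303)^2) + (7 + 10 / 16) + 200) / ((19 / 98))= 533084460643 / 495401364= 1076.07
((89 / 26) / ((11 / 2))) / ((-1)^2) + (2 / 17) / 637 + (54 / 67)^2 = 680250755 / 534725191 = 1.27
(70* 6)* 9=3780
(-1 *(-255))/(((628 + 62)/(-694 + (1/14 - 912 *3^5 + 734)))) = -52735071/644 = -81886.76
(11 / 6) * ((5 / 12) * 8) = 55 / 9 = 6.11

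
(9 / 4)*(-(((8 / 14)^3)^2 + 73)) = -77332257 / 470596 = -164.33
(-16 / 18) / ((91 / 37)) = -296 / 819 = -0.36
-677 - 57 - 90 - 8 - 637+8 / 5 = -7337 / 5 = -1467.40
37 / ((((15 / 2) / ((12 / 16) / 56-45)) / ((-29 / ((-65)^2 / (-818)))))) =-1474120663 / 1183000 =-1246.09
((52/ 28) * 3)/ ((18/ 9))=39/ 14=2.79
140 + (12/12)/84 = 11761/84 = 140.01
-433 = -433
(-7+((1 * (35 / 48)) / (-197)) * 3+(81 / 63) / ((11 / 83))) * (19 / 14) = 12405499 / 3397856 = 3.65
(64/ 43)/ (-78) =-32/ 1677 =-0.02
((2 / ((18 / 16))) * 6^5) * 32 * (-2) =-884736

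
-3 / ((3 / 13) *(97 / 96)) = -1248 / 97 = -12.87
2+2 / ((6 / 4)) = 10 / 3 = 3.33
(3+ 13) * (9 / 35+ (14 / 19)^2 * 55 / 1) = 481.90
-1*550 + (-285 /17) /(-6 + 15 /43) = -753265 /1377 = -547.03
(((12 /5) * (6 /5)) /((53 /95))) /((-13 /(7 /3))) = -3192 /3445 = -0.93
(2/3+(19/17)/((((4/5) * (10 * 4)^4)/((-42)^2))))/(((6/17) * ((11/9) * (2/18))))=156898233/11264000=13.93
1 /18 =0.06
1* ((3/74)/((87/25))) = 25/2146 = 0.01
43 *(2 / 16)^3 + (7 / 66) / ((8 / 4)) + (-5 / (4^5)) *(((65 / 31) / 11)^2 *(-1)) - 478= -170699873791 / 357215232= -477.86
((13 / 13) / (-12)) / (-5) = 1 / 60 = 0.02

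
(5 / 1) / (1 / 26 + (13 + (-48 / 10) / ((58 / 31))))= 18850 / 39483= 0.48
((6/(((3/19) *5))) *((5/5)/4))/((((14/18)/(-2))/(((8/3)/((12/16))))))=-608/35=-17.37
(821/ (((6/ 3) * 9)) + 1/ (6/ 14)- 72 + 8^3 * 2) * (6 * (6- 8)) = -35998/ 3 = -11999.33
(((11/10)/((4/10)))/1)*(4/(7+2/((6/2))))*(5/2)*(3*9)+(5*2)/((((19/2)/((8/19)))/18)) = 1740735/16606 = 104.83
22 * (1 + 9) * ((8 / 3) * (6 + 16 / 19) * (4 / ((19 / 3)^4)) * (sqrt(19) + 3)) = 73.44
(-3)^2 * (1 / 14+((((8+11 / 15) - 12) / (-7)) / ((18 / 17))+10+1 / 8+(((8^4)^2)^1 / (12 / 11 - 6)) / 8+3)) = -1076503661 / 280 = -3844655.93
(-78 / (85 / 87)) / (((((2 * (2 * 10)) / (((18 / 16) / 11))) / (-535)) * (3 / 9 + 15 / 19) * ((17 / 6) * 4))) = 558735489 / 65105920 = 8.58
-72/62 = -36/31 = -1.16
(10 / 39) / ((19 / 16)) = 160 / 741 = 0.22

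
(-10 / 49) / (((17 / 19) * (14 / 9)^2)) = -7695 / 81634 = -0.09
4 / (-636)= -0.01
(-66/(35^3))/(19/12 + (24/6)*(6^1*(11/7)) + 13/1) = -792/26907125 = -0.00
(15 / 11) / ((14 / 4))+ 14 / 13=1468 / 1001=1.47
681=681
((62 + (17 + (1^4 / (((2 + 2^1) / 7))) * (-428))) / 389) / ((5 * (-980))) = 67 / 190610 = 0.00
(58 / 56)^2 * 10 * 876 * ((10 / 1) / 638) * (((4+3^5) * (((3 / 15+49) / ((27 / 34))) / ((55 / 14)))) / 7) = 1457842412 / 17787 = 81961.12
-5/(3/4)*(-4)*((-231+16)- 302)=-41360/3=-13786.67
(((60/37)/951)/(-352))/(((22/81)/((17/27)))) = -255/22707344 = -0.00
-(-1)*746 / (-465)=-746 / 465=-1.60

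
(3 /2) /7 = 0.21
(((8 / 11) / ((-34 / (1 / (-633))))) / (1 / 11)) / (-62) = -2 / 333591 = -0.00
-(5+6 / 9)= -17 / 3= -5.67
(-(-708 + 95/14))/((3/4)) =19634/21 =934.95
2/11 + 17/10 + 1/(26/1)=1373/715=1.92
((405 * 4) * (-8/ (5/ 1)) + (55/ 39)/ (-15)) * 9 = -303275/ 13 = -23328.85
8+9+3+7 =27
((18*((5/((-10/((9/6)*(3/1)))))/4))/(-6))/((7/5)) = 135/112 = 1.21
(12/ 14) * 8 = 48/ 7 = 6.86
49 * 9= 441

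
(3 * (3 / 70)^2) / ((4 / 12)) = 81 / 4900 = 0.02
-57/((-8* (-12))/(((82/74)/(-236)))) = 779/279424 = 0.00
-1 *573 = -573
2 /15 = 0.13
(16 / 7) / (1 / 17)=272 / 7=38.86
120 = 120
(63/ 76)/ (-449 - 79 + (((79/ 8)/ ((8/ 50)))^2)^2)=16515072/ 289072113107443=0.00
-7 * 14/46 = -49/23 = -2.13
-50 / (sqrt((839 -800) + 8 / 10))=-7.93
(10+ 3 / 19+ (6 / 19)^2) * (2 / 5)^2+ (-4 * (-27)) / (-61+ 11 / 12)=-1016948 / 6507025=-0.16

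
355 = 355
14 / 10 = 7 / 5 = 1.40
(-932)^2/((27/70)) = 60803680/27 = 2251988.15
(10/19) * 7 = 3.68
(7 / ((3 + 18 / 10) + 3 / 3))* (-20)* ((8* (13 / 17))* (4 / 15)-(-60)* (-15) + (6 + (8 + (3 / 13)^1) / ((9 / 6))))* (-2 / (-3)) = 91467040 / 6409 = 14271.66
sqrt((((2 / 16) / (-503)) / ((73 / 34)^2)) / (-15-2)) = sqrt(17102) / 73438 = 0.00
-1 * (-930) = 930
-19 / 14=-1.36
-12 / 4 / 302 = -3 / 302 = -0.01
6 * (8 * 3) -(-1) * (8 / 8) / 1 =145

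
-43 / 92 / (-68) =43 / 6256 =0.01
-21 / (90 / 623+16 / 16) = -13083 / 713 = -18.35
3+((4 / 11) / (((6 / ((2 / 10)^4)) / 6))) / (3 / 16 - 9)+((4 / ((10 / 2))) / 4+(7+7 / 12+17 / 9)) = 12.67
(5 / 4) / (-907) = -5 / 3628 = -0.00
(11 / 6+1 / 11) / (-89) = -127 / 5874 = -0.02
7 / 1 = 7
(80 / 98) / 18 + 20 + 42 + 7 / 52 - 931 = -19923781 / 22932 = -868.82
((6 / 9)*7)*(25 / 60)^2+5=5.81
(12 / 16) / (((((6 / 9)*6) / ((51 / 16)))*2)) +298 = 152729 / 512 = 298.30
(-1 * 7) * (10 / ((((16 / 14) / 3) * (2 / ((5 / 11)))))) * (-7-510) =172725 / 8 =21590.62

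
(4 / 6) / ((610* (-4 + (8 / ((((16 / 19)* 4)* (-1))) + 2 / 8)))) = -8 / 44835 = -0.00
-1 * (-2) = 2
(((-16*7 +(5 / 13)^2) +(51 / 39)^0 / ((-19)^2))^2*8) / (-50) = -186257750026384 / 93052452025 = -2001.64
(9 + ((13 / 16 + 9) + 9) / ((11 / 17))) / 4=6701 / 704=9.52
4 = 4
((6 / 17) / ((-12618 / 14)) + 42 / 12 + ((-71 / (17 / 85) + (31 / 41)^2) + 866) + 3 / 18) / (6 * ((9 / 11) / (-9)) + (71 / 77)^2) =61196129358595 / 36198685939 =1690.56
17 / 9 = 1.89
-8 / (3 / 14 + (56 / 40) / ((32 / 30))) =-896 / 171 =-5.24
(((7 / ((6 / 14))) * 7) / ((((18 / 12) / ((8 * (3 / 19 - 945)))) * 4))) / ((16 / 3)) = -513128 / 19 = -27006.74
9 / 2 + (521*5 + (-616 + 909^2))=1656549 / 2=828274.50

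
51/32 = 1.59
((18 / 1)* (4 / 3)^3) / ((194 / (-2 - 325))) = -6976 / 97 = -71.92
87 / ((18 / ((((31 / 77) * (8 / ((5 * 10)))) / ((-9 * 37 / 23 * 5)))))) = -41354 / 9615375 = -0.00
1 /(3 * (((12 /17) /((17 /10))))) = 289 /360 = 0.80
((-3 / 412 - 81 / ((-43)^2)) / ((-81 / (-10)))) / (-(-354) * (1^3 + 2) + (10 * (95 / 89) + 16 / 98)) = -282876265 / 48115820548872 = -0.00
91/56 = 13/8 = 1.62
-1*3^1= -3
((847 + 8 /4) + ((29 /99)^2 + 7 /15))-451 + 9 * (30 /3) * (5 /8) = 454.80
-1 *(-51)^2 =-2601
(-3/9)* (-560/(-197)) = -560/591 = -0.95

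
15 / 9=5 / 3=1.67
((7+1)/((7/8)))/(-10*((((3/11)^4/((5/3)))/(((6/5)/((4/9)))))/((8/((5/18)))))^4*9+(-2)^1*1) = -6022722992678130286592/1317470654648341197067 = -4.57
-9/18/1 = -1/2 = -0.50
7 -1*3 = 4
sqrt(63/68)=3 * sqrt(119)/34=0.96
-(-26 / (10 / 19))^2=-61009 / 25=-2440.36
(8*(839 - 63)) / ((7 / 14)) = 12416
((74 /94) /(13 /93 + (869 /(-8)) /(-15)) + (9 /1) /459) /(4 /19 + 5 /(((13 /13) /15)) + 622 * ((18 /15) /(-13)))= 1140345895 /160723229319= 0.01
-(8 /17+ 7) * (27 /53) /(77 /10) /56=-17145 /1942556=-0.01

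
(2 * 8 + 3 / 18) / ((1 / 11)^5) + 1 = 15621953 / 6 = 2603658.83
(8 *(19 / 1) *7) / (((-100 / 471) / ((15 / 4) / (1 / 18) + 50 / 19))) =-1757301 / 5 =-351460.20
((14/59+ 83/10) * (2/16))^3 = 1.22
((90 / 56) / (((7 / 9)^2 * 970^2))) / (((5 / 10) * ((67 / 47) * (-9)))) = -3807 / 8649129160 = -0.00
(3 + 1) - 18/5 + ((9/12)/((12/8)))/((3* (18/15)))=97/180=0.54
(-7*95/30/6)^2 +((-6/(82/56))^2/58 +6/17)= 15349445845/1074037968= 14.29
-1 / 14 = -0.07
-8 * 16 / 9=-128 / 9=-14.22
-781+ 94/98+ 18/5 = -190228/245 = -776.44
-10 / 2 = -5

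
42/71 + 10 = 752/71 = 10.59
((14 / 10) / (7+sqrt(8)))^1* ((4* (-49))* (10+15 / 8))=-45619 / 82+6517* sqrt(2) / 41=-331.54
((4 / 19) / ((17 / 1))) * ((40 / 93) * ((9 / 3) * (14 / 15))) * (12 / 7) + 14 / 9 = 142486 / 90117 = 1.58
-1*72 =-72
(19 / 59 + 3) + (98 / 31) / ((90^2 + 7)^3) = 3237414326343050 / 974527781907647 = 3.32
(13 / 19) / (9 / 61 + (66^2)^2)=793 / 21991719195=0.00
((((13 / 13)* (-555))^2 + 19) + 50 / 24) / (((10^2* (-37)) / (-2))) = 3696553 / 22200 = 166.51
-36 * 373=-13428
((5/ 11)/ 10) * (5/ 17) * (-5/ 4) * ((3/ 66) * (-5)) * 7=875/ 32912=0.03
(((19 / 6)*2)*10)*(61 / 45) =2318 / 27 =85.85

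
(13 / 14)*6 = 5.57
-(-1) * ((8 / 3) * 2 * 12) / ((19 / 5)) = 320 / 19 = 16.84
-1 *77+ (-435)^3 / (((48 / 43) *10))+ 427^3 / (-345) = -7599603.89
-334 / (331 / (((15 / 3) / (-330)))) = 167 / 10923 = 0.02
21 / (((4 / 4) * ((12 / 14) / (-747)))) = -36603 / 2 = -18301.50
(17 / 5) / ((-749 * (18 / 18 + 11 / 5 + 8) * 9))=-0.00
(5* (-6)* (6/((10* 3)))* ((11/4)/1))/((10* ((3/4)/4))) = -44/5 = -8.80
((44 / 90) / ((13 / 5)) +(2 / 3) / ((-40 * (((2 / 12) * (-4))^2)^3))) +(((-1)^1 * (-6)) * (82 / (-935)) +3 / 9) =-5452021 / 28005120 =-0.19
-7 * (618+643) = -8827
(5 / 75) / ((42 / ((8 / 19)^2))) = 32 / 113715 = 0.00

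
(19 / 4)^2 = 361 / 16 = 22.56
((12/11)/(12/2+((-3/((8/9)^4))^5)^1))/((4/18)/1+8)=-20752587082923245568/399863279083979798344103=-0.00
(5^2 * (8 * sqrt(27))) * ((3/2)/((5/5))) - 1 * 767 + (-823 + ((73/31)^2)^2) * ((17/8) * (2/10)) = -20385918247/18470420 + 900 * sqrt(3) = 455.14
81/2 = 40.50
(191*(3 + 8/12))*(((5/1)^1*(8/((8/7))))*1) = 73535/3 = 24511.67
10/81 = 0.12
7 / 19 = 0.37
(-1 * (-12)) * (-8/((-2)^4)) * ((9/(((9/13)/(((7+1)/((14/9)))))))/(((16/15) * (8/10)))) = -26325/56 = -470.09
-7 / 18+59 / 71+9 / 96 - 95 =-1931603 / 20448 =-94.46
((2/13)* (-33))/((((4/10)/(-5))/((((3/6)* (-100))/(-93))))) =13750/403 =34.12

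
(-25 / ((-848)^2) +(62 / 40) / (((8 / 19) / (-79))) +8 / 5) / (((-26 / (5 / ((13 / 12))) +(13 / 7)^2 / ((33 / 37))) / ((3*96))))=15133547184525 / 320911396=47158.02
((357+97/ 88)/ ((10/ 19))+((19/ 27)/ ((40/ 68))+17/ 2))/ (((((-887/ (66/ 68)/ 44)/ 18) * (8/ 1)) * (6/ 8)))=-180362083/ 1809480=-99.68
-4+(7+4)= 7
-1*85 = -85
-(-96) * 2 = 192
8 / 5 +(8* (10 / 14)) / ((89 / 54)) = 15784 / 3115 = 5.07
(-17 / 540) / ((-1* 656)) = 17 / 354240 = 0.00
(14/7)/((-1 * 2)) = -1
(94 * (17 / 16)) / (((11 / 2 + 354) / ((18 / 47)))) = 153 / 1438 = 0.11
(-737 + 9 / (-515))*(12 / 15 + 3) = -7211716 / 2575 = -2800.67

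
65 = 65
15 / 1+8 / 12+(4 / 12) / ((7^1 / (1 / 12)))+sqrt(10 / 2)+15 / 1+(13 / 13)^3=33.91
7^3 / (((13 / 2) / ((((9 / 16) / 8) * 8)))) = 3087 / 104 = 29.68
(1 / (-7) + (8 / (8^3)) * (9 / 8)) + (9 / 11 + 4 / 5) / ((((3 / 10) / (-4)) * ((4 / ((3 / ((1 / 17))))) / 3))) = -32540491 / 39424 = -825.40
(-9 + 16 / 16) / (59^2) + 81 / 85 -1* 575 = -169852594 / 295885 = -574.05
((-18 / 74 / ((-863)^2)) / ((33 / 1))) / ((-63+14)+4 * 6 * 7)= -3 / 36071396977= -0.00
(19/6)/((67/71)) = 1349/402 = 3.36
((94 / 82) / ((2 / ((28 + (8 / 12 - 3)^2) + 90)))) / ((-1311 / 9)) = -52217 / 107502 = -0.49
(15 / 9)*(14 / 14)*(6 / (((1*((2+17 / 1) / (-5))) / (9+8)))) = -44.74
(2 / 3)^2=0.44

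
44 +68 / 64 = 45.06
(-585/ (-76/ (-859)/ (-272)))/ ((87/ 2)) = 22780680/ 551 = 41344.25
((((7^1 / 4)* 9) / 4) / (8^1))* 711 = 44793 / 128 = 349.95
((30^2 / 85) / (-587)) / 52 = -45 / 129727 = -0.00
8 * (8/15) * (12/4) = 64/5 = 12.80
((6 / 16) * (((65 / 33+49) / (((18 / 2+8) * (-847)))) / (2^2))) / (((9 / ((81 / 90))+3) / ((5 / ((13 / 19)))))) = -79895 / 428283856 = -0.00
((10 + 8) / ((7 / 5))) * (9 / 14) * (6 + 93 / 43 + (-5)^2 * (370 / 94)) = 87225660 / 99029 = 880.81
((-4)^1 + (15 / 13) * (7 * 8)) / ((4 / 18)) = 3546 / 13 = 272.77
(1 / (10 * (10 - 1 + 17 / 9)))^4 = 6561 / 922368160000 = 0.00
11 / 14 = 0.79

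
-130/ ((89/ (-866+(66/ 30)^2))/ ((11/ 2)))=3078647/ 445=6918.31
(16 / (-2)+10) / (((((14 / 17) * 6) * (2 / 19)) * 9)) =323 / 756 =0.43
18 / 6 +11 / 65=3.17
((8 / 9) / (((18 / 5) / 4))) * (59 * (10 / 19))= 47200 / 1539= 30.67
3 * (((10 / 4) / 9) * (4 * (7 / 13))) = 70 / 39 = 1.79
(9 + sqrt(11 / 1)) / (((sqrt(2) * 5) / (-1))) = sqrt(2) * (-9 - sqrt(11)) / 10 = -1.74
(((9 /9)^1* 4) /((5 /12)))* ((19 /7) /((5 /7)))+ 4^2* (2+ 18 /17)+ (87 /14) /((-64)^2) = 2081853551 /24371200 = 85.42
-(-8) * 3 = 24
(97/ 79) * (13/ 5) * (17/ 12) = 21437/ 4740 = 4.52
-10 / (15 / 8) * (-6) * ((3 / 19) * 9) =45.47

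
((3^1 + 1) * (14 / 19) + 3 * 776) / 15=44288 / 285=155.40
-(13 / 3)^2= -169 / 9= -18.78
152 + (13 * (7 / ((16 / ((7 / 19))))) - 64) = 27389 / 304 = 90.10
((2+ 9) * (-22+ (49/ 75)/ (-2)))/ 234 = -36839/ 35100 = -1.05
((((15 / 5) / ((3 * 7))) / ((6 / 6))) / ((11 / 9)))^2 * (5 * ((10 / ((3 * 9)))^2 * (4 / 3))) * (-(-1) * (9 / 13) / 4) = 500 / 231231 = 0.00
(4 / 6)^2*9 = 4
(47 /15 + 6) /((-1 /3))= -137 /5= -27.40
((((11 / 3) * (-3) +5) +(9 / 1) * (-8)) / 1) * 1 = -78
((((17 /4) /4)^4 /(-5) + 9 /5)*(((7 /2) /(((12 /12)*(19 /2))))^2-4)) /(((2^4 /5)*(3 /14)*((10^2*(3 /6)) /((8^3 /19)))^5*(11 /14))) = -9677193697296384 /19204275642578125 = -0.50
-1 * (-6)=6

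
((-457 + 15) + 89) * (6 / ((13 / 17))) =-36006 / 13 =-2769.69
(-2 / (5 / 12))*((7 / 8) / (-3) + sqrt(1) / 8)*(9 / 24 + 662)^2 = 350992.51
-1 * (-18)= 18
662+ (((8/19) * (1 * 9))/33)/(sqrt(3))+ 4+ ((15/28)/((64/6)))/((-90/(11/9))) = 8 * sqrt(3)/209+ 10741237/16128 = 666.07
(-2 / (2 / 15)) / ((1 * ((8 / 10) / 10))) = -375 / 2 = -187.50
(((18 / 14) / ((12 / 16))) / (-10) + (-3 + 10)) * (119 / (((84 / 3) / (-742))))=-215339 / 10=-21533.90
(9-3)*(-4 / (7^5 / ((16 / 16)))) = -24 / 16807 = -0.00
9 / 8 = 1.12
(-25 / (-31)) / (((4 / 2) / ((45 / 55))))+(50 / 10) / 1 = 3635 / 682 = 5.33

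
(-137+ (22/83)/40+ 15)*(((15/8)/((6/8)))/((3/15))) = -1012545/664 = -1524.92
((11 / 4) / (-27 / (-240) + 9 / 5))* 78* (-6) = -11440 / 17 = -672.94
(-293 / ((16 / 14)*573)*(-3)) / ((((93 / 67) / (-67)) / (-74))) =340656743 / 71052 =4794.47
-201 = -201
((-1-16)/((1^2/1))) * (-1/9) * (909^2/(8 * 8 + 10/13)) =20289789/842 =24097.14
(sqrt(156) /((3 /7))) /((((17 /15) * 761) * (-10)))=-7 * sqrt(39) /12937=-0.00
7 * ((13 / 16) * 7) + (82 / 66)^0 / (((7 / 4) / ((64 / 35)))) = 160161 / 3920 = 40.86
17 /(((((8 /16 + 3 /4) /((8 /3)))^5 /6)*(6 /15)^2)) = 285212672 /10125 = 28169.15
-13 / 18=-0.72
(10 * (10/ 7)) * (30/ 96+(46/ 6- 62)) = -771.73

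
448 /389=1.15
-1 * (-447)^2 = -199809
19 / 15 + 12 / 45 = 23 / 15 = 1.53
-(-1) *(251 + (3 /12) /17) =17069 /68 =251.01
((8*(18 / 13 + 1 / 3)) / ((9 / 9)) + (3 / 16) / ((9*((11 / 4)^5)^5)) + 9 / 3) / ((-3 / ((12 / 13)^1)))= -283002519241307941147957854140 / 54931959132979047075207937257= -5.15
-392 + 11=-381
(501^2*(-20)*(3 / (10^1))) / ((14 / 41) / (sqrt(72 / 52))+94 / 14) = -7496056010646 / 33357535+63536887134*sqrt(26) / 33357535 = -215006.30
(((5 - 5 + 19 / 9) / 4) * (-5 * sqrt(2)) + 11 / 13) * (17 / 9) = 187 / 117 - 1615 * sqrt(2) / 324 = -5.45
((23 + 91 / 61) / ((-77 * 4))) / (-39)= 249 / 122122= 0.00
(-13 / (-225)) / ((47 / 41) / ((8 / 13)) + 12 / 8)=4264 / 248175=0.02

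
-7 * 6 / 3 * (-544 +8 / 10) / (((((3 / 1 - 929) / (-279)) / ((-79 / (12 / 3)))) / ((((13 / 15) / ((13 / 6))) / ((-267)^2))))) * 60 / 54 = -46560388 / 165034035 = -0.28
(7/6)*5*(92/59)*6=3220/59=54.58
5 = 5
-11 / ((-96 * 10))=11 / 960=0.01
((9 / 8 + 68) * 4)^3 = 21139047.12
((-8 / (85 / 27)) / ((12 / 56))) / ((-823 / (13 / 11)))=13104 / 769505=0.02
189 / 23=8.22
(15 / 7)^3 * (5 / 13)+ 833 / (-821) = 10140028 / 3660839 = 2.77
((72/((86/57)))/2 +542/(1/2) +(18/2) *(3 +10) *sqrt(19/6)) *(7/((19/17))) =4641 *sqrt(114)/38 +5668922/817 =8242.71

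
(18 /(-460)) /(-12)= 0.00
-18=-18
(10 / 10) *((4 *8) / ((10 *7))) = 16 / 35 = 0.46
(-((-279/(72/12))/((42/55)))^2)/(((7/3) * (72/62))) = -90117775/65856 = -1368.41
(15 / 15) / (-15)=-1 / 15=-0.07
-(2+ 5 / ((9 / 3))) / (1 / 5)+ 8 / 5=-251 / 15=-16.73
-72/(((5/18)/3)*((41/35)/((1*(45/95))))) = -244944/779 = -314.43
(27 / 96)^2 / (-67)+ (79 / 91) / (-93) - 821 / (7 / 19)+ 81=-1246866491839 / 580629504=-2147.44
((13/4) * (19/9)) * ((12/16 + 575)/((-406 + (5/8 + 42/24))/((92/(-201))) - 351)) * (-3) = -26166686/1172079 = -22.33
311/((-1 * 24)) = -311/24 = -12.96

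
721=721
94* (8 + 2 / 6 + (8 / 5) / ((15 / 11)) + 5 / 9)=212816 / 225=945.85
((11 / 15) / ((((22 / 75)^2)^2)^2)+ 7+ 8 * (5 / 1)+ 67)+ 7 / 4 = 67319387210447 / 4988715776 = 13494.33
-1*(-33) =33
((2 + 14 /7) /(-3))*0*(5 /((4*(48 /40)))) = 0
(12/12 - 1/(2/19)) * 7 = -119/2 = -59.50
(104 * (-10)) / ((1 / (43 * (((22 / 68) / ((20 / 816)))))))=-590304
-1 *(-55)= 55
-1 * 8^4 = -4096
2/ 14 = 0.14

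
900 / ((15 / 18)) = 1080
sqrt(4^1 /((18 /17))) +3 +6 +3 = sqrt(34) /3 +12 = 13.94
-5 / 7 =-0.71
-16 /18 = -0.89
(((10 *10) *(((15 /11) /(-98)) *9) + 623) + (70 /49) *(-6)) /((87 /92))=29847284 /46893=636.50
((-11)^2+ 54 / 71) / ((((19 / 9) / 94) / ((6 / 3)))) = 769860 / 71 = 10843.10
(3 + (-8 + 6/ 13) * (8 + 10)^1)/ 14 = -1725/ 182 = -9.48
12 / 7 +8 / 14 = 16 / 7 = 2.29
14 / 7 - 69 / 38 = 7 / 38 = 0.18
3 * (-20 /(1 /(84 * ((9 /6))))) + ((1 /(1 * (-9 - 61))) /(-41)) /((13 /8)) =-141031796 /18655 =-7560.00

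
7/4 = 1.75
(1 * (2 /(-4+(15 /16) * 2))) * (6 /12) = -0.47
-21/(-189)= 1/9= 0.11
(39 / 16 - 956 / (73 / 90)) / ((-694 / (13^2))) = 232171017 / 810592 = 286.42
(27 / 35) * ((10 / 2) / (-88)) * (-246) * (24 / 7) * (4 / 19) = 79704 / 10241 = 7.78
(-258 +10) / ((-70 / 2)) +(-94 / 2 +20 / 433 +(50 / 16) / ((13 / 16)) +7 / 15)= -21014768 / 591045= -35.56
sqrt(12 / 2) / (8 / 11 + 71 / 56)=616 * sqrt(6) / 1229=1.23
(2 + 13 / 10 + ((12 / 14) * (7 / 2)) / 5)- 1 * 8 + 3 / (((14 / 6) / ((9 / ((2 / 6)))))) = 2143 / 70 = 30.61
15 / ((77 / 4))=60 / 77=0.78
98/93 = 1.05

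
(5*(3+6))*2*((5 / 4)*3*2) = 675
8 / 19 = 0.42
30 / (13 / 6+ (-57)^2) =180 / 19507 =0.01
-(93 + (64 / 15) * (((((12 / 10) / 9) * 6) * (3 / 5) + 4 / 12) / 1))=-108529 / 1125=-96.47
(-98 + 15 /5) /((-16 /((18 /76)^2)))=405 /1216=0.33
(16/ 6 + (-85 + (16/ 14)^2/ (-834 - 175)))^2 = 149135850470161/ 21999712329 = 6778.99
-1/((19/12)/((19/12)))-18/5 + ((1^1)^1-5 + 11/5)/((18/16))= -31/5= -6.20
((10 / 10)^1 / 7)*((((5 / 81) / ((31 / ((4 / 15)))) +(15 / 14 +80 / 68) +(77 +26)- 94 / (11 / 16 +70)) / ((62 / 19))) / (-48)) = -1334545247279 / 14080472917056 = -0.09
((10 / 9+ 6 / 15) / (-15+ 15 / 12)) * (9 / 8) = -34 / 275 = -0.12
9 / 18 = 1 / 2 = 0.50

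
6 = 6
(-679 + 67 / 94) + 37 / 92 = -2931175 / 4324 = -677.89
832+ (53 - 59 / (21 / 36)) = 5487 / 7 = 783.86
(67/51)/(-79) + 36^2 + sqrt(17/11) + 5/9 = sqrt(187)/11 + 15671266/12087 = 1297.78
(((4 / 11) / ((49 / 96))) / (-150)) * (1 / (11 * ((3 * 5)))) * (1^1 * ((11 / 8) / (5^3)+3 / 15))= -1688 / 277921875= -0.00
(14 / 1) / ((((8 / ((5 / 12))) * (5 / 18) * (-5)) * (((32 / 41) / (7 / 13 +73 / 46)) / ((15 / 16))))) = -3282993 / 2449408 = -1.34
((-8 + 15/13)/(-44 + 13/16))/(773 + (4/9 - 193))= 1602/5865899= 0.00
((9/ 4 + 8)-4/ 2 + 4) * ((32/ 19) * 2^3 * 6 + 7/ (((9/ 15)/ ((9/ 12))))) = 333641/ 304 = 1097.50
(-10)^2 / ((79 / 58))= 5800 / 79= 73.42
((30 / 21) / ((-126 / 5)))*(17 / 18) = -425 / 7938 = -0.05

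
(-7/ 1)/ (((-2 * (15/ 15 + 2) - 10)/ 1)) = 7/ 16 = 0.44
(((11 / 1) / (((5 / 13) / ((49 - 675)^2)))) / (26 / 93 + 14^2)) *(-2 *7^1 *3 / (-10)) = 54721368702 / 228175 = 239821.93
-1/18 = -0.06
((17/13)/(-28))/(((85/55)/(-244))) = 671/91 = 7.37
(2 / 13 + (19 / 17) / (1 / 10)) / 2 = 1252 / 221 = 5.67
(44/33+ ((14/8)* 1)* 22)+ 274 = 1883/6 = 313.83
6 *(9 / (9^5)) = 2 / 2187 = 0.00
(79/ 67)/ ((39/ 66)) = 1738/ 871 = 2.00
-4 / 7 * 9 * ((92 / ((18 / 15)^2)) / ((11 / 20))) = -46000 / 77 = -597.40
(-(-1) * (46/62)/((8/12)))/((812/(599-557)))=207/3596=0.06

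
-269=-269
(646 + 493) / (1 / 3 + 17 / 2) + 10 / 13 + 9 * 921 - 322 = 5578635 / 689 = 8096.71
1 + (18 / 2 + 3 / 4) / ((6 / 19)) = 255 / 8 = 31.88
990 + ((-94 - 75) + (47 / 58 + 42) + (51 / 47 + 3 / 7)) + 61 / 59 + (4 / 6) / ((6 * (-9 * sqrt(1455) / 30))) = 975378669 / 1125838 - 2 * sqrt(1455) / 7857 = 866.35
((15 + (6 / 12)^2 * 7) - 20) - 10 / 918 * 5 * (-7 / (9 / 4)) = -3.08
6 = 6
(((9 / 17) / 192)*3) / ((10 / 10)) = 0.01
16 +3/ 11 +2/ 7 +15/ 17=22830/ 1309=17.44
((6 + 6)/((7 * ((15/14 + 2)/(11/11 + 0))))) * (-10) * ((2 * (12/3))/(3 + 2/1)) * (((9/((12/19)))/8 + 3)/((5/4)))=-7344/215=-34.16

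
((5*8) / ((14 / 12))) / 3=80 / 7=11.43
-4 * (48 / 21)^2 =-1024 / 49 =-20.90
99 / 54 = 11 / 6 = 1.83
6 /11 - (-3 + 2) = 17 /11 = 1.55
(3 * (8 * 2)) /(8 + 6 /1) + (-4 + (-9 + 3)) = -46 /7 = -6.57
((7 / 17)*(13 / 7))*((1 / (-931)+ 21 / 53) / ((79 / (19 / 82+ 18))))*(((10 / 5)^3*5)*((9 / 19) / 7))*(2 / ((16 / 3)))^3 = 230208255225 / 23126879359808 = 0.01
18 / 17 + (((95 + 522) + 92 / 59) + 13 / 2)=1255993 / 2006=626.12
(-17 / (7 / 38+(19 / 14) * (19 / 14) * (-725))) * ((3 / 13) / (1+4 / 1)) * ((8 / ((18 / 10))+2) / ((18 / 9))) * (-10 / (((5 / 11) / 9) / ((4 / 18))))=-80781008 / 969557355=-0.08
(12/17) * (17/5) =12/5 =2.40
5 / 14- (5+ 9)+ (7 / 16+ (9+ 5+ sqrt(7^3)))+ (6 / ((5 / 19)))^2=539.15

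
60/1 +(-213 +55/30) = -907/6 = -151.17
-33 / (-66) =1 / 2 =0.50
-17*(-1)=17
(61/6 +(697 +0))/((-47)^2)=4243/13254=0.32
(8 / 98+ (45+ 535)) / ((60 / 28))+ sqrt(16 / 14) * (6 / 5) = 12 * sqrt(14) / 35+ 28424 / 105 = 271.99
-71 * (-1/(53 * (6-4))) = 71/106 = 0.67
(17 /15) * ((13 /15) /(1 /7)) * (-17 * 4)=-105196 /225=-467.54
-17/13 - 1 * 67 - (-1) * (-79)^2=80245/13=6172.69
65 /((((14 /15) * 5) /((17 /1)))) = 3315 /14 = 236.79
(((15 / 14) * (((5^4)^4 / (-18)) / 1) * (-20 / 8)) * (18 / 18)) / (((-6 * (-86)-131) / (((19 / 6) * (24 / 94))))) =14495849609375 / 303996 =47684343.25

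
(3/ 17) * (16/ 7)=48/ 119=0.40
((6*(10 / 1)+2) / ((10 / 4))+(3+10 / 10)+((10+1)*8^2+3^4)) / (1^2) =4069 / 5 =813.80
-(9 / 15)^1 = -3 / 5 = -0.60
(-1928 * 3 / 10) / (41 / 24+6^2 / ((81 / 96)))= -23136 / 1775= -13.03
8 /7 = 1.14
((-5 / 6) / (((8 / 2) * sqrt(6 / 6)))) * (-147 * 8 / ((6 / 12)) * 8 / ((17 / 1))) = 3920 / 17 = 230.59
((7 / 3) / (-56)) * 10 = -5 / 12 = -0.42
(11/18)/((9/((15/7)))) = 55/378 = 0.15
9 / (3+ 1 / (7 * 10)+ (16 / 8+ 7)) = 630 / 841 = 0.75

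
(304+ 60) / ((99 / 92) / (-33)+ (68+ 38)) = 33488 / 9749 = 3.44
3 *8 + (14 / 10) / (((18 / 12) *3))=1094 / 45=24.31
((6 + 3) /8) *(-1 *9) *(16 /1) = -162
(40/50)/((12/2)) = 0.13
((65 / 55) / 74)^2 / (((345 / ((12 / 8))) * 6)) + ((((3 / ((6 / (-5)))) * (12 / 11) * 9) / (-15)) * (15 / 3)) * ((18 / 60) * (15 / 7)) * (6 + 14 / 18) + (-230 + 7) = -1199171058497 / 6400677360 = -187.35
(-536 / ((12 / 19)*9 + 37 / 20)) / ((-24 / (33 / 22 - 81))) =-674690 / 2863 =-235.66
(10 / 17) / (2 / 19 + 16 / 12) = 285 / 697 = 0.41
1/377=0.00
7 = 7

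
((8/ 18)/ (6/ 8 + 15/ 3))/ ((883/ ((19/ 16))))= 19/ 182781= 0.00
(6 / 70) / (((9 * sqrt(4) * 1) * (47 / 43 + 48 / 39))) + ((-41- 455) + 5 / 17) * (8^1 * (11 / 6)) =-33715743337 / 4637430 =-7270.35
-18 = -18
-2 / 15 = -0.13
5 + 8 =13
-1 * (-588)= 588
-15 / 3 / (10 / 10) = -5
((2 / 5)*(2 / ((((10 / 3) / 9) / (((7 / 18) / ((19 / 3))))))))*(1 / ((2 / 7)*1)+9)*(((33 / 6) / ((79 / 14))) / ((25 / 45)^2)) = 5.24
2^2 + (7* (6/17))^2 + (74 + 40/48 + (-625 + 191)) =-605275/1734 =-349.06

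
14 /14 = 1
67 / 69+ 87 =6070 / 69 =87.97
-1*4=-4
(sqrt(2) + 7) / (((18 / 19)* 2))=19* sqrt(2) / 36 + 133 / 36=4.44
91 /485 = 0.19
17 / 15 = 1.13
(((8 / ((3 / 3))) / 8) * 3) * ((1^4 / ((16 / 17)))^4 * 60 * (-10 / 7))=-18792225 / 57344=-327.71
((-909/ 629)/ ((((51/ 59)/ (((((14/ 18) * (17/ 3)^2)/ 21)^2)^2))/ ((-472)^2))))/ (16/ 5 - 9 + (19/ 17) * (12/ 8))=5447532530258410880/ 30145575669579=180707.53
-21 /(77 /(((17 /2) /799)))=-3 /1034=-0.00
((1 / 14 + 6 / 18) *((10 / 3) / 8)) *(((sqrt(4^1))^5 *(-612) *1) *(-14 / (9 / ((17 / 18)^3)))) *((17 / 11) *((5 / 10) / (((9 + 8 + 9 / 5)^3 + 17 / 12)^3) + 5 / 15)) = 43481348936963903331679284460 / 19501295474993280703363071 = 2229.66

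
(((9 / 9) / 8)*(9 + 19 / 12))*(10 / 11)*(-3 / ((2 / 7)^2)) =-44.20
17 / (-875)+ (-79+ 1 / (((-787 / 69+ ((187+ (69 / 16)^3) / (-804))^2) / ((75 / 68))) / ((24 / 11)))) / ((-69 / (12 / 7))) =20661364287463122661303 / 10603198166346999973375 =1.95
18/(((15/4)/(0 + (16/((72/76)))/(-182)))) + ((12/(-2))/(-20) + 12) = 32363/2730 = 11.85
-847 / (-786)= 847 / 786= 1.08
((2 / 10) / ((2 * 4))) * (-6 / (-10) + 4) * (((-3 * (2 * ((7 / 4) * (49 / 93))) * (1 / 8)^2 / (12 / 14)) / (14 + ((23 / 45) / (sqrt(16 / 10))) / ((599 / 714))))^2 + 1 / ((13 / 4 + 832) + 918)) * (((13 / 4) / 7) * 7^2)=4788838123719076417254983901 / 2940700441856250515905917747200 - 62077747158293724039 * sqrt(10) / 20966066176074793354526720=0.00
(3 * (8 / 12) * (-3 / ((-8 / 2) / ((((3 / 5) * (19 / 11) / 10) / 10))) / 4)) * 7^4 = 410571 / 44000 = 9.33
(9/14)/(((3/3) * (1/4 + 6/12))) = 6/7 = 0.86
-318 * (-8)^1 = 2544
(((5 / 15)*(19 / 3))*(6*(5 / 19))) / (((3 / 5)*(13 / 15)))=250 / 39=6.41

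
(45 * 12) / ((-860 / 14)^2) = 1323 / 9245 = 0.14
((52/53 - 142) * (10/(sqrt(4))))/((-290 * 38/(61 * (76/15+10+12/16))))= 61.73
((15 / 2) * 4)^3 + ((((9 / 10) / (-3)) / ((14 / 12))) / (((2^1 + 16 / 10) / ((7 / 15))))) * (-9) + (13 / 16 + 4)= 2160409 / 80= 27005.11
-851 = -851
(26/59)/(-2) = -13/59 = -0.22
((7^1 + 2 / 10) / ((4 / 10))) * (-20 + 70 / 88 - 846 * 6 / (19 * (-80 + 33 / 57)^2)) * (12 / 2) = -5785130943 / 2783099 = -2078.67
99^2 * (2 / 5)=19602 / 5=3920.40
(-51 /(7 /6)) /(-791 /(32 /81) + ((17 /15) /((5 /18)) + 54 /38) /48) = 4651200 /213023881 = 0.02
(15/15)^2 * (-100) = -100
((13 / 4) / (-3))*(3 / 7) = -13 / 28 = -0.46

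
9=9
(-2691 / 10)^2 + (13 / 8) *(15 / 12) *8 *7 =1813214 / 25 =72528.56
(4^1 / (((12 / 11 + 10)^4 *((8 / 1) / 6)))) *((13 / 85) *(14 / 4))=3996993 / 37660687520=0.00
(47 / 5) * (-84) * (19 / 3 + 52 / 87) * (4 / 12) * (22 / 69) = -1939784 / 3335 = -581.64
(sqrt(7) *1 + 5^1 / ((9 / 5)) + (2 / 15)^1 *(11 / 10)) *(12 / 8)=3 *sqrt(7) / 2 + 329 / 75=8.36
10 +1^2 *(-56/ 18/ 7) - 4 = 50/ 9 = 5.56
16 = 16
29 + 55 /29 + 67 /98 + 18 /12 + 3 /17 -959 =-22363181 /24157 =-925.74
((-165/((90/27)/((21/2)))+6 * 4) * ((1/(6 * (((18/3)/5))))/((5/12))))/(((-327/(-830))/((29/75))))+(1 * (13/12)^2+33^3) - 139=932263643/26160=35636.99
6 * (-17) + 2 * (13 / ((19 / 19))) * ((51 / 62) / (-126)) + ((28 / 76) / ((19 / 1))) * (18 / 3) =-47967341 / 470022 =-102.05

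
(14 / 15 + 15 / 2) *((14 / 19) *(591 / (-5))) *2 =-697774 / 475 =-1469.00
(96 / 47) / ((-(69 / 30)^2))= -9600 / 24863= -0.39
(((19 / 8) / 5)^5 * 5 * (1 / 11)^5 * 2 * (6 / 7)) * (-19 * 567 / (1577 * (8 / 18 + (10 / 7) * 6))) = -37906599591 / 38874052321280000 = -0.00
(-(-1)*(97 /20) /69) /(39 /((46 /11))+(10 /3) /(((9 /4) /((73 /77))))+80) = 67221 /86769310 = 0.00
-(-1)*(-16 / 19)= -16 / 19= -0.84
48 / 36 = 4 / 3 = 1.33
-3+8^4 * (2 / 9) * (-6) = -16393 / 3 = -5464.33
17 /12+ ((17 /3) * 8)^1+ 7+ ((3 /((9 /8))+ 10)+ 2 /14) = 5591 /84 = 66.56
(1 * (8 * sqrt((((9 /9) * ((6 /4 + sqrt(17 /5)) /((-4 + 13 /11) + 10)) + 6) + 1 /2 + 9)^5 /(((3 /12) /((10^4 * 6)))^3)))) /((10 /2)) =614400 * sqrt(2370) * (11 * sqrt(85) + 6205)^(5 /2) /493039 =191602190832.97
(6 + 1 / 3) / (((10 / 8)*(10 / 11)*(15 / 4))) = 1672 / 1125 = 1.49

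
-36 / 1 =-36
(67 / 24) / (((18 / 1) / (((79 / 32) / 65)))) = 5293 / 898560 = 0.01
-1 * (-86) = 86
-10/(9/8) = -80/9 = -8.89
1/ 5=0.20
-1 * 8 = -8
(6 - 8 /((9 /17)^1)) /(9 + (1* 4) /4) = -41 /45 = -0.91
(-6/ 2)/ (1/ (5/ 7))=-15/ 7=-2.14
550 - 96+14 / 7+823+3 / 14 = 17909 / 14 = 1279.21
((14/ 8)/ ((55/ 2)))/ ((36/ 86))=301/ 1980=0.15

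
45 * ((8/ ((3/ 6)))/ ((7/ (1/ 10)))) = 72/ 7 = 10.29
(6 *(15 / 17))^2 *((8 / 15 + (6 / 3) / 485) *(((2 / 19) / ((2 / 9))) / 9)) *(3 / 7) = 74520 / 219317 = 0.34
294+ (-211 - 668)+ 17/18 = -10513/18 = -584.06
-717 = -717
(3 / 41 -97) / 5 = -3974 / 205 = -19.39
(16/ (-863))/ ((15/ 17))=-272/ 12945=-0.02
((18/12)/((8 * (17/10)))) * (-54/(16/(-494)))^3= 4449112744635/8704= 511157254.67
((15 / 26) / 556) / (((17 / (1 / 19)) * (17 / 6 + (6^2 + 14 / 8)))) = 45 / 568485814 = 0.00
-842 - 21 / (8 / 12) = -1747 / 2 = -873.50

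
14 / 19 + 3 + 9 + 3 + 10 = 489 / 19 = 25.74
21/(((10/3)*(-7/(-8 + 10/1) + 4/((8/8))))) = 63/5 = 12.60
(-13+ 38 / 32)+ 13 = 1.19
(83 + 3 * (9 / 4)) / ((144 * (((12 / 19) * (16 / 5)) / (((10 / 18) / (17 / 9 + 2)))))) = 34105 / 774144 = 0.04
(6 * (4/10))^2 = 5.76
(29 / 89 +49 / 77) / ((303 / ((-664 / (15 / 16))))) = -3335936 / 1483185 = -2.25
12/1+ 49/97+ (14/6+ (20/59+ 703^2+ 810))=8499241793/17169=495034.18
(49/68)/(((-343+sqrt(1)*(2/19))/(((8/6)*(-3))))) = 931/110755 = 0.01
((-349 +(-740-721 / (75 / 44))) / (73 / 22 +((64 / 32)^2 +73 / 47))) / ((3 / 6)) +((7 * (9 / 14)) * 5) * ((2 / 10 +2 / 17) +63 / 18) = -11928159001 / 46782300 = -254.97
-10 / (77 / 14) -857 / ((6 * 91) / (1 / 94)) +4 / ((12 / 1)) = -282573 / 188188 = -1.50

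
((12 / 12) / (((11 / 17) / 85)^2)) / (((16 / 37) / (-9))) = -695312325 / 1936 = -359148.93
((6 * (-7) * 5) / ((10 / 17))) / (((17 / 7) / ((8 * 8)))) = -9408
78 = 78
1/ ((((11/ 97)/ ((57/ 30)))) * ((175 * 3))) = 1843/ 57750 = 0.03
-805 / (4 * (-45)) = 161 / 36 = 4.47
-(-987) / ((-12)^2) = 329 / 48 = 6.85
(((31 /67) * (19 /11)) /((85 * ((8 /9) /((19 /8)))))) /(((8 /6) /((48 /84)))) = 302157 /28064960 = 0.01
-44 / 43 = -1.02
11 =11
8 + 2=10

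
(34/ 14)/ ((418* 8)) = 17/ 23408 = 0.00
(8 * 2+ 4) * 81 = 1620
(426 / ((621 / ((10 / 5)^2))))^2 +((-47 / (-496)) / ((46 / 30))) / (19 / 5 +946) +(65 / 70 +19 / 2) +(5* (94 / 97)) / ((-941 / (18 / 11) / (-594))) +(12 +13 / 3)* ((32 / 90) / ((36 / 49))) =9953022859426552357 / 322443731960496720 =30.87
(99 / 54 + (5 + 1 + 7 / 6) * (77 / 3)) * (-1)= -1672 / 9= -185.78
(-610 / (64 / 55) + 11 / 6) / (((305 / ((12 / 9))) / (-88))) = 551639 / 2745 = 200.96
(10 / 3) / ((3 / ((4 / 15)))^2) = 32 / 1215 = 0.03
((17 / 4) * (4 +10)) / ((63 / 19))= 323 / 18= 17.94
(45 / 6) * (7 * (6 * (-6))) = -1890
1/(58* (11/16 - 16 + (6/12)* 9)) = -8/5017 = -0.00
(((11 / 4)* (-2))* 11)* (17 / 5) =-2057 / 10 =-205.70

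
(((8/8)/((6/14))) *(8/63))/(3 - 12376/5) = -40/333747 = -0.00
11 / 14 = 0.79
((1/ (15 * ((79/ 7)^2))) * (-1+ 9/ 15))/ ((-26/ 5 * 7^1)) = 7/ 1216995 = 0.00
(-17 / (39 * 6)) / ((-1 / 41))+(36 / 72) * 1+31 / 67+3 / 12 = 131423 / 31356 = 4.19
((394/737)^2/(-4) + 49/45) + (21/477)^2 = 23329916363/22886425815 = 1.02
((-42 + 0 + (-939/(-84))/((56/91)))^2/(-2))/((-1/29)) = 826642709/100352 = 8237.43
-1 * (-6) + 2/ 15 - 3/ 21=629/ 105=5.99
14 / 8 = 1.75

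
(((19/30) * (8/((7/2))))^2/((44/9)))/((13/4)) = 23104/175175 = 0.13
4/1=4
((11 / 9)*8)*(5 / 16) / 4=55 / 72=0.76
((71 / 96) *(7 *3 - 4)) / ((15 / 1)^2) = 1207 / 21600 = 0.06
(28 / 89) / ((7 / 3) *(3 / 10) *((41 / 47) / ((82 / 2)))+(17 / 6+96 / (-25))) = -24675 / 77786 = -0.32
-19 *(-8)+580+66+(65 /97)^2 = 7512607 /9409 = 798.45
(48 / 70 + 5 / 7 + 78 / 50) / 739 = 0.00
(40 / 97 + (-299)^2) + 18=8673683 / 97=89419.41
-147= -147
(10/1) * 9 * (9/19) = 810/19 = 42.63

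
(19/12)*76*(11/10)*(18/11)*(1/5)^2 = 8.66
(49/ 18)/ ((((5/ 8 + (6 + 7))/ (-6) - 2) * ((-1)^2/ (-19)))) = 7448/ 615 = 12.11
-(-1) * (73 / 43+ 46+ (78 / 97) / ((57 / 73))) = 3861607 / 79249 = 48.73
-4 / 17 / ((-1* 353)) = 4 / 6001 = 0.00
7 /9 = 0.78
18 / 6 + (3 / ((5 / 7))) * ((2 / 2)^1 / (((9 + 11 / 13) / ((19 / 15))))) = 11329 / 3200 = 3.54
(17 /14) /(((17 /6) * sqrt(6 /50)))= 5 * sqrt(3) /7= 1.24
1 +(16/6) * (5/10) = 7/3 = 2.33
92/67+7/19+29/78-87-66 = -14982139/99294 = -150.89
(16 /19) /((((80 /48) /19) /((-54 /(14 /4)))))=-148.11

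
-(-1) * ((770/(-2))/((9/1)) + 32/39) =-4909/117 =-41.96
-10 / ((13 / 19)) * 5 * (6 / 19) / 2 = -150 / 13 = -11.54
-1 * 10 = -10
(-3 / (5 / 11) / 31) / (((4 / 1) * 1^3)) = -33 / 620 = -0.05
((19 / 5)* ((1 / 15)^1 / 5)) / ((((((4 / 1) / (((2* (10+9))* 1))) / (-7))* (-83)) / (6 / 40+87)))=17689 / 5000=3.54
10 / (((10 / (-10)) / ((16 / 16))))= -10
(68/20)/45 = 17/225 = 0.08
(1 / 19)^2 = 1 / 361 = 0.00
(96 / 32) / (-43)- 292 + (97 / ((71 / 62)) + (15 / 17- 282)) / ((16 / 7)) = -313897779 / 830416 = -378.00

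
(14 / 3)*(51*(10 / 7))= 340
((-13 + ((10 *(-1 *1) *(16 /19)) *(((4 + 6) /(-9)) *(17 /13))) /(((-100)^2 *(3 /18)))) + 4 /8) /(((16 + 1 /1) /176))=-40731064 /314925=-129.34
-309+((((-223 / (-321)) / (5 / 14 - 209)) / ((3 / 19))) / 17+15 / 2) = -28835392309 / 95639382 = -301.50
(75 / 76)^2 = 5625 / 5776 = 0.97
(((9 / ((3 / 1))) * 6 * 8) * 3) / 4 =108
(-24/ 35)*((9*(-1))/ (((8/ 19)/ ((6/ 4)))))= 1539/ 70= 21.99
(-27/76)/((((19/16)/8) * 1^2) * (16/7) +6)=-378/6745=-0.06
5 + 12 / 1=17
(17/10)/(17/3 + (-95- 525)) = -51/18430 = -0.00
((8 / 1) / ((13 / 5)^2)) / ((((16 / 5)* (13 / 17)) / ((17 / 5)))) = 7225 / 4394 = 1.64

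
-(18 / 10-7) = 26 / 5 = 5.20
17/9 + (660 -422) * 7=15011/9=1667.89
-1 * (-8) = 8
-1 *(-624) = 624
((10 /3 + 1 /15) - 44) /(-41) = 203 /205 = 0.99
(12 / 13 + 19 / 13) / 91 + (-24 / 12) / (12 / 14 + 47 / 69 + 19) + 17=99332931 / 5867680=16.93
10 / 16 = 5 / 8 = 0.62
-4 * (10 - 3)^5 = -67228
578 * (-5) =-2890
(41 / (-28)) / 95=-0.02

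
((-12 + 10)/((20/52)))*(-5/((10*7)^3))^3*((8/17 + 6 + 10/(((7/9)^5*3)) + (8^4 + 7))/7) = 15307499181/1614170913380620000000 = 0.00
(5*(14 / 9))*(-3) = -70 / 3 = -23.33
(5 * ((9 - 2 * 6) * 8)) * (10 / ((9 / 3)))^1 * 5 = -2000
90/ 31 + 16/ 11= 4.36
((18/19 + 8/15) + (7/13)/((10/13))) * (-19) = -41.43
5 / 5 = 1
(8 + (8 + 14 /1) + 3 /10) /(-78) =-101 /260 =-0.39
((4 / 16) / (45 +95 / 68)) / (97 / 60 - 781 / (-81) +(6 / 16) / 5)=11016 / 23170951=0.00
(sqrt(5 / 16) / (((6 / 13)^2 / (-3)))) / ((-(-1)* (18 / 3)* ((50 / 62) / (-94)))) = 246233* sqrt(5) / 3600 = 152.94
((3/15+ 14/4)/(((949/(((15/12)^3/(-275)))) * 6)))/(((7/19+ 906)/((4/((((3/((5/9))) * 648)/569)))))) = -0.00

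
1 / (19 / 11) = 11 / 19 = 0.58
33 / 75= 11 / 25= 0.44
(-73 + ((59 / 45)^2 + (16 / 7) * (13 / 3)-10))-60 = -1862258 / 14175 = -131.38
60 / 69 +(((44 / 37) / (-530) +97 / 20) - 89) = -83.28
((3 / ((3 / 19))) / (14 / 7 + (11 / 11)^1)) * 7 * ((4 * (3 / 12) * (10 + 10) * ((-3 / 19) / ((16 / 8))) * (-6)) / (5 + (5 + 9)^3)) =420 / 2749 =0.15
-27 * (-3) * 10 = 810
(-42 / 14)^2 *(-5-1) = -54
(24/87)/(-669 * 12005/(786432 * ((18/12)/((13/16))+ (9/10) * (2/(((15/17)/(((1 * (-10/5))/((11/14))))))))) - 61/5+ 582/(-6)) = -125451632640/48272279292419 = -0.00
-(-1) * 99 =99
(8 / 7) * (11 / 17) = 88 / 119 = 0.74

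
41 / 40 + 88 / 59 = 2.52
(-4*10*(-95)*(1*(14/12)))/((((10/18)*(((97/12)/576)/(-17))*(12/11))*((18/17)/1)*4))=-202947360/97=-2092240.82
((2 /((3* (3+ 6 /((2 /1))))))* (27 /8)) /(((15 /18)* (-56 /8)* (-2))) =9 /280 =0.03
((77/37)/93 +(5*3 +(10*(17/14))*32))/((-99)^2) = 9721364/236076687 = 0.04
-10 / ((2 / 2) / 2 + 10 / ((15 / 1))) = -60 / 7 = -8.57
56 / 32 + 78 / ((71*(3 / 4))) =913 / 284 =3.21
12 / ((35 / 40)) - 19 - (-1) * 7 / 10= -321 / 70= -4.59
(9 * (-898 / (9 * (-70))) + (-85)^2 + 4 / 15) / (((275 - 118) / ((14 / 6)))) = 152000 / 1413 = 107.57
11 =11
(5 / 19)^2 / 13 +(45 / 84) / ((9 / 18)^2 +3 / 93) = 437674 / 229957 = 1.90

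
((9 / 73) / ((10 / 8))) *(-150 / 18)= -60 / 73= -0.82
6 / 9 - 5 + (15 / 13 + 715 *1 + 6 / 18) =9258 / 13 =712.15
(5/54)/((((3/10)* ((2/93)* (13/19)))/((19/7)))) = 279775/4914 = 56.93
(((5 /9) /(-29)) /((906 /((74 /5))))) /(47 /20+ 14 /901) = -666740 /5039918091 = -0.00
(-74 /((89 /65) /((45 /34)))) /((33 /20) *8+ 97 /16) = -8658000 /2331533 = -3.71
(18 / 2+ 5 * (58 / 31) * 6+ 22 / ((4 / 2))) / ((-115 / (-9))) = 4248 / 713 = 5.96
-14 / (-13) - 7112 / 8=-11543 / 13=-887.92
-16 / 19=-0.84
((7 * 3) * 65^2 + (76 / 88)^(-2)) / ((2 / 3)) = 96090627 / 722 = 133089.51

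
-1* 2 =-2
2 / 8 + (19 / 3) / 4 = 11 / 6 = 1.83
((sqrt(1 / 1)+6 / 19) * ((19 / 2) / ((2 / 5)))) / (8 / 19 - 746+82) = -2375 / 50432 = -0.05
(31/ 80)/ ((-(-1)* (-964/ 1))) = -0.00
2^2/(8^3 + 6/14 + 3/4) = 112/14369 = 0.01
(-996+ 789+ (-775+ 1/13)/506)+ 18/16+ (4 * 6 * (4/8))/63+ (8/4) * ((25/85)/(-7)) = -207.30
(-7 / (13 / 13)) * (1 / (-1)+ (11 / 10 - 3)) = 203 / 10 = 20.30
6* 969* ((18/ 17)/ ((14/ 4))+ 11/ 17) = 38646/ 7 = 5520.86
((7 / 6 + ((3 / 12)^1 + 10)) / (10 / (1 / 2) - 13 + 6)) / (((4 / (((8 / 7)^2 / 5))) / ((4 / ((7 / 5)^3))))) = 54800 / 655473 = 0.08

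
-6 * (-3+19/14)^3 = 36501/1372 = 26.60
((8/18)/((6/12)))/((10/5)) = 4/9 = 0.44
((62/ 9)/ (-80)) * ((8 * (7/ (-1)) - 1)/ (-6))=-589/ 720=-0.82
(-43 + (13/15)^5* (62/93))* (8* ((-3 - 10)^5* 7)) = 2021371141337912/2278125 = 887295974.25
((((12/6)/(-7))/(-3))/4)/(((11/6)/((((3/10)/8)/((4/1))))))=0.00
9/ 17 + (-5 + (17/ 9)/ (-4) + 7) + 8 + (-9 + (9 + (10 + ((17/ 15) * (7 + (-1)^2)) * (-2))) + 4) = 18127/ 3060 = 5.92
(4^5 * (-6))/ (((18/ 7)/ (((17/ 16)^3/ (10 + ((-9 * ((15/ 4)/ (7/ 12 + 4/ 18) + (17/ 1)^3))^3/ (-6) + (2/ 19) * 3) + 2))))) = -15936479881/ 80348789162174919768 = -0.00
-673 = -673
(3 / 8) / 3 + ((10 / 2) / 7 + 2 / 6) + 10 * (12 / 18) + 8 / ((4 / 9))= 1447 / 56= 25.84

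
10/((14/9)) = 45/7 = 6.43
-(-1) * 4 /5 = 4 /5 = 0.80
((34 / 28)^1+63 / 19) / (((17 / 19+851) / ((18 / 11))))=10845 / 1246322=0.01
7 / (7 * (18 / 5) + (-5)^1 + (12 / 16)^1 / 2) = 280 / 823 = 0.34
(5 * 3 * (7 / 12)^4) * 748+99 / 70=78658261 / 60480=1300.57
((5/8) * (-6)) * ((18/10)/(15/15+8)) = -3/4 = -0.75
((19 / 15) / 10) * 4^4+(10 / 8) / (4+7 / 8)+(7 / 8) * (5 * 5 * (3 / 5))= 45.81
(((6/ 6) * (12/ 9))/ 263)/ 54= 2/ 21303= 0.00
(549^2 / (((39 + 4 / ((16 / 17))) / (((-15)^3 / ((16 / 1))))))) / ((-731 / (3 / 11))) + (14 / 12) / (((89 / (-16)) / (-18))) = 273469605117 / 495229108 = 552.21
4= 4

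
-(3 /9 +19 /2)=-59 /6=-9.83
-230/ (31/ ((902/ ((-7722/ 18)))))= 18860/ 1209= 15.60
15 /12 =5 /4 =1.25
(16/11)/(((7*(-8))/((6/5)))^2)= 9/13475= 0.00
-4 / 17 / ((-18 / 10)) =20 / 153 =0.13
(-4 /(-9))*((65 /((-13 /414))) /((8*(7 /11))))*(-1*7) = 1265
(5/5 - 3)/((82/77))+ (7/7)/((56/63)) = -247/328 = -0.75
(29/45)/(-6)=-0.11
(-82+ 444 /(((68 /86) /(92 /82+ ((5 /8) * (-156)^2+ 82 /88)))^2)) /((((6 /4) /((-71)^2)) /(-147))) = -38178726447474702595381463 /470263112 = -81185883972703992.56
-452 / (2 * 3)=-226 / 3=-75.33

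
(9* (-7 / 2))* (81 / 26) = -5103 / 52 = -98.13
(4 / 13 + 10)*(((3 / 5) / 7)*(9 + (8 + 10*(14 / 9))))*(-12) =-157048 / 455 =-345.16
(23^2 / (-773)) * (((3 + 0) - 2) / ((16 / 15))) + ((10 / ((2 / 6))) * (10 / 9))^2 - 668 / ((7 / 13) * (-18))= 1179.39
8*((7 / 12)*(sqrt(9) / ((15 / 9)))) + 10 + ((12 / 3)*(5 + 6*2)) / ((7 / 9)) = 3704 / 35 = 105.83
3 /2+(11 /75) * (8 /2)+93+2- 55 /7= 93691 /1050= 89.23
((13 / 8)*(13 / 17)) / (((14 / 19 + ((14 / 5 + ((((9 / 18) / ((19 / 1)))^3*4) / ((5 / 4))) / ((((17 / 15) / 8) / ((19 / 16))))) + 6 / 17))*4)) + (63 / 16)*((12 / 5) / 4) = 46648219 / 19099680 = 2.44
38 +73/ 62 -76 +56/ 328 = -93169/ 2542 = -36.65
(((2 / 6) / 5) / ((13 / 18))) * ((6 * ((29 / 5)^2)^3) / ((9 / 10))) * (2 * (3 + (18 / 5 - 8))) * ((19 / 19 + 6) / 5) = -466341483664 / 5078125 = -91833.40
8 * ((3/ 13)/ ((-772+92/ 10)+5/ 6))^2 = 64800/ 88308225889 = 0.00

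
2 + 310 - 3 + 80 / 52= 4037 / 13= 310.54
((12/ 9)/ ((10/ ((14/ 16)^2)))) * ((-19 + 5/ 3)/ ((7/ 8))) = -91/ 45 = -2.02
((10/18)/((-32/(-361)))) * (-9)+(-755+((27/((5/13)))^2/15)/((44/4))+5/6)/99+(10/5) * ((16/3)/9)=-817236443/13068000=-62.54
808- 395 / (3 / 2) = 1634 / 3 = 544.67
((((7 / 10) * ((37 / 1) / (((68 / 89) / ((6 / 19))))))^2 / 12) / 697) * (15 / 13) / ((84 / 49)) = 11158320621 / 1210016088320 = 0.01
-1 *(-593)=593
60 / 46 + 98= 2284 / 23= 99.30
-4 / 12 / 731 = -1 / 2193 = -0.00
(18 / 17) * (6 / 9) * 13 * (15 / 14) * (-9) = -10530 / 119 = -88.49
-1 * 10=-10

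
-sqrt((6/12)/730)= -sqrt(365)/730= -0.03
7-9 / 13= 82 / 13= 6.31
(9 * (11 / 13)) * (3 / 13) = 297 / 169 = 1.76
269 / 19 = 14.16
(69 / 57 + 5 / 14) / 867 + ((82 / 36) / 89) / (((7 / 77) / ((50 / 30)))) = 43504726 / 92364111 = 0.47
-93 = -93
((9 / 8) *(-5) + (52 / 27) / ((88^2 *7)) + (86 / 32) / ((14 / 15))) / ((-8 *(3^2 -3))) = 2009179 / 35126784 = 0.06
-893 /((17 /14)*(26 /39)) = -18753 /17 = -1103.12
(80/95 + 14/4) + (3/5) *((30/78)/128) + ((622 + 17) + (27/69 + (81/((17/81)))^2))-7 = 31436008909247/210151552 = 149587.33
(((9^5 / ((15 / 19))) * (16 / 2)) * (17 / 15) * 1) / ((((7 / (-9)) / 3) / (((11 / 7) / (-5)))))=822077.77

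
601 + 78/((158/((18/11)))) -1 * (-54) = 569897/869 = 655.81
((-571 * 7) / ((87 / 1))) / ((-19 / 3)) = 3997 / 551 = 7.25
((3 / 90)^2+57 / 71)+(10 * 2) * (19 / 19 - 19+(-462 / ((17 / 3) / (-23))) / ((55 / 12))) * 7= 59484616507 / 1086300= 54758.92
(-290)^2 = 84100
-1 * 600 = -600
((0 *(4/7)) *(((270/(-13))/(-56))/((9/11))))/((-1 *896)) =0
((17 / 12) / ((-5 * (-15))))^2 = 289 / 810000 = 0.00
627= 627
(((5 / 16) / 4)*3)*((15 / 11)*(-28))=-1575 / 176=-8.95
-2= -2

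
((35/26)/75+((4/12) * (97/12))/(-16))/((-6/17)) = 95761/224640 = 0.43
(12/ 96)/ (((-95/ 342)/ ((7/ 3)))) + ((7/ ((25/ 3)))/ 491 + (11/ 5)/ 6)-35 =-35.68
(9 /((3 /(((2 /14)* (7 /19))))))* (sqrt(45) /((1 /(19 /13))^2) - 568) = -1704 /19 + 171* sqrt(5) /169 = -87.42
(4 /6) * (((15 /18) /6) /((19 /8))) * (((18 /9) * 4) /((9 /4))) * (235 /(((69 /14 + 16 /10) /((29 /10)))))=30531200 /2109969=14.47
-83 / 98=-0.85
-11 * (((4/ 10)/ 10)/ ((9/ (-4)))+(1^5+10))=-27181/ 225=-120.80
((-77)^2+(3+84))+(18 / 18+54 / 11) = 66241 / 11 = 6021.91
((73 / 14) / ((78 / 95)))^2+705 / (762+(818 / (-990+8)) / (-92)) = 1693449585878065 / 41046367379472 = 41.26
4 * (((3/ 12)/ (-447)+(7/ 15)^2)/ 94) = 29129/ 3151350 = 0.01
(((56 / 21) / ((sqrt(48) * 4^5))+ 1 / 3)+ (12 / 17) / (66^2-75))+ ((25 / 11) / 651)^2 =sqrt(3) / 4608+ 414886816072 / 1243999603539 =0.33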